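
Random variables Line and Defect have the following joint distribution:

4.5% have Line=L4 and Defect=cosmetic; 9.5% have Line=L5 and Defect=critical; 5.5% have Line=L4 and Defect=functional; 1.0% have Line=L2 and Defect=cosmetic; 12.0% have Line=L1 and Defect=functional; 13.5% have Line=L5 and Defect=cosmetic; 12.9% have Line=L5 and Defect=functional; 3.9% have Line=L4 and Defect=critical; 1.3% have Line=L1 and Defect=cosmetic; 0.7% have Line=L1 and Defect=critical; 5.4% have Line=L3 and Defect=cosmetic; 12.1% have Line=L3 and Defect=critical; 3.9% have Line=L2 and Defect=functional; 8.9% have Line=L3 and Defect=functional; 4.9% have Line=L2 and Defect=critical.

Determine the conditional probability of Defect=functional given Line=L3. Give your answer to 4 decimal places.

0.3371

P(Line=L3) = 0.054 + 0.089 + 0.121 = 0.264.
P(Defect=functional | Line=L3) = 0.089/0.264 = 0.3371.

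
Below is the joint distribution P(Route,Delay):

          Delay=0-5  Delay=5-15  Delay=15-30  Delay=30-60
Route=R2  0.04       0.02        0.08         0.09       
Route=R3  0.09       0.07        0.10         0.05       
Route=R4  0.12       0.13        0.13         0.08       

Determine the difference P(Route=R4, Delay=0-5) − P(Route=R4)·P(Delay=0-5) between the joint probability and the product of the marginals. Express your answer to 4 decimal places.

0.0050

P(Route=R4) = 0.12 + 0.13 + 0.13 + 0.08 = 0.46.
P(Delay=0-5) = 0.04 + 0.09 + 0.12 = 0.25.
P(Route=R4, Delay=0-5) − P(Route=R4)P(Delay=0-5) = 0.12 − 0.46×0.25 = 0.0050.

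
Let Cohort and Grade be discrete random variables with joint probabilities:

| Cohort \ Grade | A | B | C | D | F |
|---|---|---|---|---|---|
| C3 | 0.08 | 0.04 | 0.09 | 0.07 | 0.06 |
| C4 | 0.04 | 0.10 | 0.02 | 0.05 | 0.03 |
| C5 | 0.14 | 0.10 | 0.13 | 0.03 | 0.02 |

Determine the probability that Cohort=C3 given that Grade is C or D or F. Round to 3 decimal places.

0.440

P(Grade=C) = 0.09 + 0.02 + 0.13 = 0.24.
P(Grade=D) = 0.07 + 0.05 + 0.03 = 0.15.
P(Grade=F) = 0.06 + 0.03 + 0.02 = 0.11.
P(Grade ∈ {C, D, F}) = 0.24 + 0.15 + 0.11 = 0.50; P(Cohort=C3, Grade ∈ {C, D, F}) = 0.09 + 0.07 + 0.06 = 0.22.
P(Cohort=C3 | Grade ∈ {C, D, F}) = 0.22/0.50 = 0.440.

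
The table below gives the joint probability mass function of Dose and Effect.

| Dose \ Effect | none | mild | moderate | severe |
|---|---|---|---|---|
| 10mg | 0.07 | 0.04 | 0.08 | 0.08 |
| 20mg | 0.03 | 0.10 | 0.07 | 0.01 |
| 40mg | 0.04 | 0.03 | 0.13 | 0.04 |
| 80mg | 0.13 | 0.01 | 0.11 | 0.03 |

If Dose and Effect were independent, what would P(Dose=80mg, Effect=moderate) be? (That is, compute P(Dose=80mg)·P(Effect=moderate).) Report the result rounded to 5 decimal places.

P(Dose=80mg) = 0.13 + 0.01 + 0.11 + 0.03 = 0.28.
P(Effect=moderate) = 0.08 + 0.07 + 0.13 + 0.11 = 0.39.
Product: 0.28 × 0.39 = 0.10920.

0.10920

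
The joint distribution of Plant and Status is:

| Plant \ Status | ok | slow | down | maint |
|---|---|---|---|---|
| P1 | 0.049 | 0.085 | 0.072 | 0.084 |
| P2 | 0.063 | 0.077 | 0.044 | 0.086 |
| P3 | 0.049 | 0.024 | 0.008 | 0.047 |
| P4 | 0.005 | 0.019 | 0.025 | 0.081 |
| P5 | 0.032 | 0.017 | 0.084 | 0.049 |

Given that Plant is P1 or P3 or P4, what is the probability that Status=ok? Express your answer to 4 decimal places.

P(Plant=P1) = 0.049 + 0.085 + 0.072 + 0.084 = 0.290.
P(Plant=P3) = 0.049 + 0.024 + 0.008 + 0.047 = 0.128.
P(Plant=P4) = 0.005 + 0.019 + 0.025 + 0.081 = 0.130.
P(Plant ∈ {P1, P3, P4}) = 0.290 + 0.128 + 0.130 = 0.548; P(Status=ok, Plant ∈ {P1, P3, P4}) = 0.049 + 0.049 + 0.005 = 0.103.
P(Status=ok | Plant ∈ {P1, P3, P4}) = 0.103/0.548 = 0.1880.

0.1880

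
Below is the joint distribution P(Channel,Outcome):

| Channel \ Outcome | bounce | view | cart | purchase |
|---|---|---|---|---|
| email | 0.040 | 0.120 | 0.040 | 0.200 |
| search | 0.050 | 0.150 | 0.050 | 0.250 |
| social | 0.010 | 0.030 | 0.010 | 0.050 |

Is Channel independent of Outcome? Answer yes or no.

Every cell satisfies P(Channel,Outcome) = P(Channel)·P(Outcome). For instance P(Channel=email) = 0.400, P(Outcome=cart) = 0.100, and 0.400×0.100 = 0.040 matches the joint entry. So Channel and Outcome are independent.

yes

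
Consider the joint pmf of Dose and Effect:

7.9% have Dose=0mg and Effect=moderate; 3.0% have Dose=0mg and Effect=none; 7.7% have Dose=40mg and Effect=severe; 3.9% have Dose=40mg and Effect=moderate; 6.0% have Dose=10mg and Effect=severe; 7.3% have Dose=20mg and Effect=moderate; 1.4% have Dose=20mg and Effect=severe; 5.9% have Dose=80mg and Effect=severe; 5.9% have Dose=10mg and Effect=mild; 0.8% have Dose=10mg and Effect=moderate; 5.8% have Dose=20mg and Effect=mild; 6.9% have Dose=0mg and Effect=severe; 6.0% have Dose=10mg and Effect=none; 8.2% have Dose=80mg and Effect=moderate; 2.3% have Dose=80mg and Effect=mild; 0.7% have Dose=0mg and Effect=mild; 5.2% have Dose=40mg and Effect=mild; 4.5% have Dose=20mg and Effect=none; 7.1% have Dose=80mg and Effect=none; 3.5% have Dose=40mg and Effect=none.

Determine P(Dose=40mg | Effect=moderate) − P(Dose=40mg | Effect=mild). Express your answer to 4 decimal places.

P(Effect=moderate) = 0.079 + 0.008 + 0.073 + 0.039 + 0.082 = 0.281; P(Dose=40mg | Effect=moderate) = 0.039/0.281 = 0.13879.
P(Effect=mild) = 0.007 + 0.059 + 0.058 + 0.052 + 0.023 = 0.199; P(Dose=40mg | Effect=mild) = 0.052/0.199 = 0.26131.
Difference = -0.1225.

-0.1225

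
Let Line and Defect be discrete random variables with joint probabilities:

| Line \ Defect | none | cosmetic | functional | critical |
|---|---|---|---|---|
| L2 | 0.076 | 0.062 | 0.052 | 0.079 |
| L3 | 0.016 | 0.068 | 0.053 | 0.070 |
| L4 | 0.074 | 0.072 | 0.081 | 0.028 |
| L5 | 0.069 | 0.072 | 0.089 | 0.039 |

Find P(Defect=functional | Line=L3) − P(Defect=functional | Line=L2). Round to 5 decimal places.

0.06273

P(Line=L3) = 0.016 + 0.068 + 0.053 + 0.070 = 0.207; P(Defect=functional | Line=L3) = 0.053/0.207 = 0.256039.
P(Line=L2) = 0.076 + 0.062 + 0.052 + 0.079 = 0.269; P(Defect=functional | Line=L2) = 0.052/0.269 = 0.193309.
Difference = 0.06273.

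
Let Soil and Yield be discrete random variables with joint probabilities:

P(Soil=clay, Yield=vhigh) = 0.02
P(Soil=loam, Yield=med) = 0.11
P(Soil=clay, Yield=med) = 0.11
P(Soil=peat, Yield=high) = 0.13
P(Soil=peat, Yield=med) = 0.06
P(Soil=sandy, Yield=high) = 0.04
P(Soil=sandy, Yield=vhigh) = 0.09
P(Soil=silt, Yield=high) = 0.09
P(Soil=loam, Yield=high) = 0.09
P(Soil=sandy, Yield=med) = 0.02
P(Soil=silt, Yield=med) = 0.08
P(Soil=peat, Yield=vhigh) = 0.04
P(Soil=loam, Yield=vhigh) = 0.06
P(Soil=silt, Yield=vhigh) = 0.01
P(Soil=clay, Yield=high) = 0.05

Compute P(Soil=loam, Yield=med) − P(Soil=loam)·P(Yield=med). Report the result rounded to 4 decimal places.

0.0112

P(Soil=loam) = 0.11 + 0.09 + 0.06 = 0.26.
P(Yield=med) = 0.02 + 0.11 + 0.11 + 0.08 + 0.06 = 0.38.
P(Soil=loam, Yield=med) − P(Soil=loam)P(Yield=med) = 0.11 − 0.26×0.38 = 0.0112.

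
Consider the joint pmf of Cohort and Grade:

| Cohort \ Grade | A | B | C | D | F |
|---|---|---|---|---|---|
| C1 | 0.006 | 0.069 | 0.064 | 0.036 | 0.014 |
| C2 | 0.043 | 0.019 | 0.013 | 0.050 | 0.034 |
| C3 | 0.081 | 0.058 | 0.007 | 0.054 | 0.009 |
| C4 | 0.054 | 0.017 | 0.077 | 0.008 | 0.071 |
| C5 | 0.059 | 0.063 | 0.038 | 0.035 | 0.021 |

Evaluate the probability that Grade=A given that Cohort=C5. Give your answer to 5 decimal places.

P(Cohort=C5) = 0.059 + 0.063 + 0.038 + 0.035 + 0.021 = 0.216.
P(Grade=A | Cohort=C5) = 0.059/0.216 = 0.27315.

0.27315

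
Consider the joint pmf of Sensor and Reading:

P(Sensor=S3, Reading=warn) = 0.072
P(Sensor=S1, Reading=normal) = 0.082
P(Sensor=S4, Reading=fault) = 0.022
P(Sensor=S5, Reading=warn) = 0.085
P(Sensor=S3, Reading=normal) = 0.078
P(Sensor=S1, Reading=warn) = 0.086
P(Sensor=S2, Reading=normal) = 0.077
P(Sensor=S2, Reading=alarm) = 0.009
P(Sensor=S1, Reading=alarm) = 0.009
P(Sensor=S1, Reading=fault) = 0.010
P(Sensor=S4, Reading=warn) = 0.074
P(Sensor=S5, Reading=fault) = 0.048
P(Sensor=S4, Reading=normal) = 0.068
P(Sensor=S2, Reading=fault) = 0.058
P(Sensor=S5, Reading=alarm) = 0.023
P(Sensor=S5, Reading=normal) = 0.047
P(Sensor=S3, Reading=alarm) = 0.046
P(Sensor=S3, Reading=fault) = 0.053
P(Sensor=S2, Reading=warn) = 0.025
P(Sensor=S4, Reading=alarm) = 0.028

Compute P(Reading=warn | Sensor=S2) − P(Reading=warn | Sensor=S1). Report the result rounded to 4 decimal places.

P(Sensor=S2) = 0.077 + 0.025 + 0.009 + 0.058 = 0.169; P(Reading=warn | Sensor=S2) = 0.025/0.169 = 0.14793.
P(Sensor=S1) = 0.082 + 0.086 + 0.009 + 0.010 = 0.187; P(Reading=warn | Sensor=S1) = 0.086/0.187 = 0.45989.
Difference = -0.3120.

-0.3120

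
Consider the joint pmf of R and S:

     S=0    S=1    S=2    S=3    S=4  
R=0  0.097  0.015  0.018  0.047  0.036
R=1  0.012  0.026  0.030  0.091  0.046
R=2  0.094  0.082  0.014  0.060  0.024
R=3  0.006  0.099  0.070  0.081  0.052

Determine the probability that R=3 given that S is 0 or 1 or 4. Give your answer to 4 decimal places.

0.2666

P(S=0) = 0.097 + 0.012 + 0.094 + 0.006 = 0.209.
P(S=1) = 0.015 + 0.026 + 0.082 + 0.099 = 0.222.
P(S=4) = 0.036 + 0.046 + 0.024 + 0.052 = 0.158.
P(S ∈ {0, 1, 4}) = 0.209 + 0.222 + 0.158 = 0.589; P(R=3, S ∈ {0, 1, 4}) = 0.006 + 0.099 + 0.052 = 0.157.
P(R=3 | S ∈ {0, 1, 4}) = 0.157/0.589 = 0.2666.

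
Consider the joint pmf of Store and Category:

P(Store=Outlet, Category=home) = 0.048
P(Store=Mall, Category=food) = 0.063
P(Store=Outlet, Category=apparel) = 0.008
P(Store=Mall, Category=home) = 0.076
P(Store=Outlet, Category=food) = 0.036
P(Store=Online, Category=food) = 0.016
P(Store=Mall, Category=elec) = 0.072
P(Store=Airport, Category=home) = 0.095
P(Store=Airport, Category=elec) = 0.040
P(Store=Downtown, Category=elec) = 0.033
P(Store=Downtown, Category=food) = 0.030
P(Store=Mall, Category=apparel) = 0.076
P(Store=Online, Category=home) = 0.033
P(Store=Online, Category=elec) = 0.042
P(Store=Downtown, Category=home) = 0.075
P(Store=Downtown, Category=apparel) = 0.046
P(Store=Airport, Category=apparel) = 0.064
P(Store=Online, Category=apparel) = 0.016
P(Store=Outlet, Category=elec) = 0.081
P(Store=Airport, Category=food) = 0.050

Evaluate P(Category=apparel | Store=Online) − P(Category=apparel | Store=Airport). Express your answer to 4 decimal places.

-0.1075

P(Store=Online) = 0.016 + 0.016 + 0.042 + 0.033 = 0.107; P(Category=apparel | Store=Online) = 0.016/0.107 = 0.14953.
P(Store=Airport) = 0.050 + 0.064 + 0.040 + 0.095 = 0.249; P(Category=apparel | Store=Airport) = 0.064/0.249 = 0.25703.
Difference = -0.1075.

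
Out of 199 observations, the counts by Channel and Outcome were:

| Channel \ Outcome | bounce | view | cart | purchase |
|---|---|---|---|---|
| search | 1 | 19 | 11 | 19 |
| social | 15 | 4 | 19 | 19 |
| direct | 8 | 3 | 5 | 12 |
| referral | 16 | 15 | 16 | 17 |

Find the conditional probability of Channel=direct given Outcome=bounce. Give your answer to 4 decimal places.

Total with Outcome=bounce: 1 + 15 + 8 + 16 = 40.
P(Channel=direct | Outcome=bounce) = 8/40 = 0.2000.

0.2000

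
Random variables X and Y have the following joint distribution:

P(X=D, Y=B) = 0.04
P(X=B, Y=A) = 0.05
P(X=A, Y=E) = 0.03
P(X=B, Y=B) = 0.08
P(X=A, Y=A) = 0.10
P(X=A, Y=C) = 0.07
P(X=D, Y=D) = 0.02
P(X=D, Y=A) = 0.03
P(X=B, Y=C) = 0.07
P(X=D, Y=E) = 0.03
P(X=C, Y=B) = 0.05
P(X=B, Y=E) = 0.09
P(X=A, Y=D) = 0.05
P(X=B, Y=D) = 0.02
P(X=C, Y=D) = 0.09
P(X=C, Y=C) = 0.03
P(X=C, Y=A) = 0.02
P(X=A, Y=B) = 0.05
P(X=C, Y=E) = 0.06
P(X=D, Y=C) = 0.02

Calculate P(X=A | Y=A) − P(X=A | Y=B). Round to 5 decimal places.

0.27273

P(Y=A) = 0.10 + 0.05 + 0.02 + 0.03 = 0.20; P(X=A | Y=A) = 0.10/0.20 = 0.500000.
P(Y=B) = 0.05 + 0.08 + 0.05 + 0.04 = 0.22; P(X=A | Y=B) = 0.05/0.22 = 0.227273.
Difference = 0.27273.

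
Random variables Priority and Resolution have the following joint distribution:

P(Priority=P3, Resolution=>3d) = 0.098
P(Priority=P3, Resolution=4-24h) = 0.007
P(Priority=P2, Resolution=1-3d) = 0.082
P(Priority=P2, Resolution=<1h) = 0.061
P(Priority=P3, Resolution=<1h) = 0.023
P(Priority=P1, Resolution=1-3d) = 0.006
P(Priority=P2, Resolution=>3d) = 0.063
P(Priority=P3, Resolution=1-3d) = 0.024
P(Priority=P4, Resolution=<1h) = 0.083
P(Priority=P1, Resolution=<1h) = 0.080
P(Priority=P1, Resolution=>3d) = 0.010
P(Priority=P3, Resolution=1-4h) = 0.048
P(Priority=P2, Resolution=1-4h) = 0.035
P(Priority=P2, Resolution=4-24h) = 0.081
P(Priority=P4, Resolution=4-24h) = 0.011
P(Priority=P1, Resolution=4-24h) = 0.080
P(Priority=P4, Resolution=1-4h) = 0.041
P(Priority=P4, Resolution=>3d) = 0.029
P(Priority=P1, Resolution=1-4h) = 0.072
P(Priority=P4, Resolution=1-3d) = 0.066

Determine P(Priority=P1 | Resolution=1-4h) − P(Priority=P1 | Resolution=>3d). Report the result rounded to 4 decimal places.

0.3173

P(Resolution=1-4h) = 0.072 + 0.035 + 0.048 + 0.041 = 0.196; P(Priority=P1 | Resolution=1-4h) = 0.072/0.196 = 0.36735.
P(Resolution=>3d) = 0.010 + 0.063 + 0.098 + 0.029 = 0.200; P(Priority=P1 | Resolution=>3d) = 0.010/0.200 = 0.05000.
Difference = 0.3173.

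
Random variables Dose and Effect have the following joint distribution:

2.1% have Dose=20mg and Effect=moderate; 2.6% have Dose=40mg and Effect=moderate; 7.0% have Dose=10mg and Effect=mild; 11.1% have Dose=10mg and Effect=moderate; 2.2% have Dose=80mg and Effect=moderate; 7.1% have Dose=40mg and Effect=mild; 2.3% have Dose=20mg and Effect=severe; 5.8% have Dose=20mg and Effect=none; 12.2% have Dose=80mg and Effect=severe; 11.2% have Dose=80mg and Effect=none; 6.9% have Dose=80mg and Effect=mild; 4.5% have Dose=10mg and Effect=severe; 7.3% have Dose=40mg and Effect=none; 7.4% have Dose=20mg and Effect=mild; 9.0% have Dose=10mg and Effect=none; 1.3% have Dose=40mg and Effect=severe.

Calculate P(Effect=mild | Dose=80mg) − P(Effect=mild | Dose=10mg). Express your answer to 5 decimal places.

-0.00921

P(Dose=80mg) = 0.112 + 0.069 + 0.022 + 0.122 = 0.325; P(Effect=mild | Dose=80mg) = 0.069/0.325 = 0.212308.
P(Dose=10mg) = 0.090 + 0.070 + 0.111 + 0.045 = 0.316; P(Effect=mild | Dose=10mg) = 0.070/0.316 = 0.221519.
Difference = -0.00921.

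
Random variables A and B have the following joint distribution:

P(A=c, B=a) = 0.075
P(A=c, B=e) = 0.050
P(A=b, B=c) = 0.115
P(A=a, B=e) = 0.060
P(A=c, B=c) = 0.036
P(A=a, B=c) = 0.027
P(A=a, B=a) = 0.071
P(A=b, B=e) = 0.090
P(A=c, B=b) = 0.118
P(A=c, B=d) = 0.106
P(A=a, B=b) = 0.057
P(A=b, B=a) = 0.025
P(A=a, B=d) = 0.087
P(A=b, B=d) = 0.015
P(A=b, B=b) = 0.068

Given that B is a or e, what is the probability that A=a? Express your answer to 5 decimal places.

P(B=a) = 0.071 + 0.025 + 0.075 = 0.171.
P(B=e) = 0.060 + 0.090 + 0.050 = 0.200.
P(B ∈ {a, e}) = 0.171 + 0.200 = 0.371; P(A=a, B ∈ {a, e}) = 0.071 + 0.060 = 0.131.
P(A=a | B ∈ {a, e}) = 0.131/0.371 = 0.35310.

0.35310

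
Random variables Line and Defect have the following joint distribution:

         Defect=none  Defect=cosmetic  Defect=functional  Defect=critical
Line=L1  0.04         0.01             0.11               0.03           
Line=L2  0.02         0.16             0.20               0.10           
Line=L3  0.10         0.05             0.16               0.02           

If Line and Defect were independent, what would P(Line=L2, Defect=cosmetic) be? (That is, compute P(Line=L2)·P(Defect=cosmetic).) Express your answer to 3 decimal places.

P(Line=L2) = 0.02 + 0.16 + 0.20 + 0.10 = 0.48.
P(Defect=cosmetic) = 0.01 + 0.16 + 0.05 = 0.22.
Product: 0.48 × 0.22 = 0.106.

0.106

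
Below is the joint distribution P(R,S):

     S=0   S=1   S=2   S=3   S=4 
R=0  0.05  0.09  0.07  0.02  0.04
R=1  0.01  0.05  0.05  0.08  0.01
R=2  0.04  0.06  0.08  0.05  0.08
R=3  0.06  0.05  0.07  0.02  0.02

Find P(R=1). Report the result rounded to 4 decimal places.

0.2000

P(R=1) = 0.01 + 0.05 + 0.05 + 0.08 + 0.01 = 0.20.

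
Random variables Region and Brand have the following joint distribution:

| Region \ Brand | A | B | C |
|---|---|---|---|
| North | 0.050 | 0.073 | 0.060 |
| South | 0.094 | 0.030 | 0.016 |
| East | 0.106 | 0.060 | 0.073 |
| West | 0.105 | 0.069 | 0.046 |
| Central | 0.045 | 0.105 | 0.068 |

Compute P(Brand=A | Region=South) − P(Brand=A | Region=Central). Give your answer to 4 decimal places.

0.4650

P(Region=South) = 0.094 + 0.030 + 0.016 = 0.140; P(Brand=A | Region=South) = 0.094/0.140 = 0.67143.
P(Region=Central) = 0.045 + 0.105 + 0.068 = 0.218; P(Brand=A | Region=Central) = 0.045/0.218 = 0.20642.
Difference = 0.4650.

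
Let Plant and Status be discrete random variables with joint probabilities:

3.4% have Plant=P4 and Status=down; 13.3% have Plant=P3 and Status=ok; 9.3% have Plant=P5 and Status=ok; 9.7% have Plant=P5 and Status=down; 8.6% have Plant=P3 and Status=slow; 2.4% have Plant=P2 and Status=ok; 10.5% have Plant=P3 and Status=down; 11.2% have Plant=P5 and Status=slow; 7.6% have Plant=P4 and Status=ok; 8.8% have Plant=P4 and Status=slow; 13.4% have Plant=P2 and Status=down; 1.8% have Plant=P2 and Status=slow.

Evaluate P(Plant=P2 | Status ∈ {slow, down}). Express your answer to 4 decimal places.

P(Status=slow) = 0.018 + 0.086 + 0.088 + 0.112 = 0.304.
P(Status=down) = 0.134 + 0.105 + 0.034 + 0.097 = 0.370.
P(Status ∈ {slow, down}) = 0.304 + 0.370 = 0.674; P(Plant=P2, Status ∈ {slow, down}) = 0.018 + 0.134 = 0.152.
P(Plant=P2 | Status ∈ {slow, down}) = 0.152/0.674 = 0.2255.

0.2255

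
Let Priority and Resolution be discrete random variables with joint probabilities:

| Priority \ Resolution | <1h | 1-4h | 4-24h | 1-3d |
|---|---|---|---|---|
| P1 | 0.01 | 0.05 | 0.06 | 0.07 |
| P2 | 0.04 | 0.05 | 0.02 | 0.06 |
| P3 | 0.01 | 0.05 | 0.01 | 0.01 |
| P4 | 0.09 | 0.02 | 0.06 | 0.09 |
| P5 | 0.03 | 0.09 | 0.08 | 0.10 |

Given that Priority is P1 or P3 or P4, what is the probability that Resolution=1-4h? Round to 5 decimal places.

0.22642

P(Priority=P1) = 0.01 + 0.05 + 0.06 + 0.07 = 0.19.
P(Priority=P3) = 0.01 + 0.05 + 0.01 + 0.01 = 0.08.
P(Priority=P4) = 0.09 + 0.02 + 0.06 + 0.09 = 0.26.
P(Priority ∈ {P1, P3, P4}) = 0.19 + 0.08 + 0.26 = 0.53; P(Resolution=1-4h, Priority ∈ {P1, P3, P4}) = 0.05 + 0.05 + 0.02 = 0.12.
P(Resolution=1-4h | Priority ∈ {P1, P3, P4}) = 0.12/0.53 = 0.22642.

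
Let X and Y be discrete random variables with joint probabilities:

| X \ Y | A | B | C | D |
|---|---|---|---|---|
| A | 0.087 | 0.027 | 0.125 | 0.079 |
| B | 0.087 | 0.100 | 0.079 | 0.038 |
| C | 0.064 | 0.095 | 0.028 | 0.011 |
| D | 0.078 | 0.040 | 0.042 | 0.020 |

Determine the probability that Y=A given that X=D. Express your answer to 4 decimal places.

P(X=D) = 0.078 + 0.040 + 0.042 + 0.020 = 0.180.
P(Y=A | X=D) = 0.078/0.180 = 0.4333.

0.4333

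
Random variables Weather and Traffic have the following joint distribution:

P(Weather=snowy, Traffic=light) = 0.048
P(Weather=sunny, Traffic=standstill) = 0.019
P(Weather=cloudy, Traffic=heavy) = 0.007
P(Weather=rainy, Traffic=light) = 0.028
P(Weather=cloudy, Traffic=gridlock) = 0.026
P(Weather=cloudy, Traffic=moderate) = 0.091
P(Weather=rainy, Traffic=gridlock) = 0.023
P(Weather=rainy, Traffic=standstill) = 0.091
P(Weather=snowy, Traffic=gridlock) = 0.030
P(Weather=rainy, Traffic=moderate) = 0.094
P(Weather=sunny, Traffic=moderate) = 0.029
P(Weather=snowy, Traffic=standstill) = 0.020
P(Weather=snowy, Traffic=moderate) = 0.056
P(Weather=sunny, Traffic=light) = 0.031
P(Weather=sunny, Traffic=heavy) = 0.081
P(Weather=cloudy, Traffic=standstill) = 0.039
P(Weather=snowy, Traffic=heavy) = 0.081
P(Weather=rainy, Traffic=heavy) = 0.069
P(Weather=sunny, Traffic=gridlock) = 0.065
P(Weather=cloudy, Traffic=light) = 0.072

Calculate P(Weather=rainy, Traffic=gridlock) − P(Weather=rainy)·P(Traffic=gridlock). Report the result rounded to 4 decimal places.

P(Weather=rainy) = 0.028 + 0.094 + 0.069 + 0.023 + 0.091 = 0.305.
P(Traffic=gridlock) = 0.065 + 0.026 + 0.023 + 0.030 = 0.144.
P(Weather=rainy, Traffic=gridlock) − P(Weather=rainy)P(Traffic=gridlock) = 0.023 − 0.305×0.144 = -0.0209.

-0.0209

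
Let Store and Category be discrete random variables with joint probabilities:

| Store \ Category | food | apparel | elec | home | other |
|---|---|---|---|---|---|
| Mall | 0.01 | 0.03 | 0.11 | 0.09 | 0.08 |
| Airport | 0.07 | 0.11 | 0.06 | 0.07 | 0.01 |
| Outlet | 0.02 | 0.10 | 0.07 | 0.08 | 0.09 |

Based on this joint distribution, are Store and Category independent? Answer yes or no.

P(Store=Airport) = 0.32 and P(Category=other) = 0.18, so their product is 0.0576, but P(Store=Airport, Category=other) = 0.01. Since these differ, Store and Category are not independent.

no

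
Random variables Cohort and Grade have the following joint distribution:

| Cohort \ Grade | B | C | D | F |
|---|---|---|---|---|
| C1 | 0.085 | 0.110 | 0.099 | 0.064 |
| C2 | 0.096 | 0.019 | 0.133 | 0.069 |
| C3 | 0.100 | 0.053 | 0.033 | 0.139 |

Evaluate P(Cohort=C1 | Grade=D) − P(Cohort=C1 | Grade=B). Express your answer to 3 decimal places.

P(Grade=D) = 0.099 + 0.133 + 0.033 = 0.265; P(Cohort=C1 | Grade=D) = 0.099/0.265 = 0.3736.
P(Grade=B) = 0.085 + 0.096 + 0.100 = 0.281; P(Cohort=C1 | Grade=B) = 0.085/0.281 = 0.3025.
Difference = 0.071.

0.071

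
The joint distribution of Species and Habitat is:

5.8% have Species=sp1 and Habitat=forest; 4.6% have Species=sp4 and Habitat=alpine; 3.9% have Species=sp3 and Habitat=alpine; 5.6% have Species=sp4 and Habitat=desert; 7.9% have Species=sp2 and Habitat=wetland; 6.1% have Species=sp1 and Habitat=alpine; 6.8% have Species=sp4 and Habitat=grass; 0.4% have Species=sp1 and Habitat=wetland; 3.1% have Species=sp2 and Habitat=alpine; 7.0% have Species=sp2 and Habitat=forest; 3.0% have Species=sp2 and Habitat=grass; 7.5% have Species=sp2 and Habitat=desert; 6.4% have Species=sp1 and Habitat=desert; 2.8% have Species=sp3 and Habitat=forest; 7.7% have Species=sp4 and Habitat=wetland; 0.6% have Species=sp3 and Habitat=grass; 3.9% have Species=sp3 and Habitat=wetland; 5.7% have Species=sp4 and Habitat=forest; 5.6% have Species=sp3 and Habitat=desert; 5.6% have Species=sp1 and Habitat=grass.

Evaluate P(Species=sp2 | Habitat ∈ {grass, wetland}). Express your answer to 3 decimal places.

0.304

P(Habitat=grass) = 0.056 + 0.030 + 0.006 + 0.068 = 0.160.
P(Habitat=wetland) = 0.004 + 0.079 + 0.039 + 0.077 = 0.199.
P(Habitat ∈ {grass, wetland}) = 0.160 + 0.199 = 0.359; P(Species=sp2, Habitat ∈ {grass, wetland}) = 0.030 + 0.079 = 0.109.
P(Species=sp2 | Habitat ∈ {grass, wetland}) = 0.109/0.359 = 0.304.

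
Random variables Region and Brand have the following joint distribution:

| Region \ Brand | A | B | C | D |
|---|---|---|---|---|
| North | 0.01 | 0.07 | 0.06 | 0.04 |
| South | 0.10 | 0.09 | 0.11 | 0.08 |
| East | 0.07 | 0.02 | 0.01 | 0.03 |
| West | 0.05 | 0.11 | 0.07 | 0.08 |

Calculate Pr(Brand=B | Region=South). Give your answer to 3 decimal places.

0.237

P(Region=South) = 0.10 + 0.09 + 0.11 + 0.08 = 0.38.
P(Brand=B | Region=South) = 0.09/0.38 = 0.237.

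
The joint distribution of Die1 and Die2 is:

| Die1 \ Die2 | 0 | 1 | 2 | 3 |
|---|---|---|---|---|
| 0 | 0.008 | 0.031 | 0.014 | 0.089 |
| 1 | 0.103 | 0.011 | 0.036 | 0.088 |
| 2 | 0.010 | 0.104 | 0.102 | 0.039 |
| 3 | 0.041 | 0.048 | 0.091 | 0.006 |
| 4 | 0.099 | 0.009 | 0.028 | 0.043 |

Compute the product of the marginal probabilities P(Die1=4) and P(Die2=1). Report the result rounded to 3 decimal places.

0.036

P(Die1=4) = 0.099 + 0.009 + 0.028 + 0.043 = 0.179.
P(Die2=1) = 0.031 + 0.011 + 0.104 + 0.048 + 0.009 = 0.203.
Product: 0.179 × 0.203 = 0.036.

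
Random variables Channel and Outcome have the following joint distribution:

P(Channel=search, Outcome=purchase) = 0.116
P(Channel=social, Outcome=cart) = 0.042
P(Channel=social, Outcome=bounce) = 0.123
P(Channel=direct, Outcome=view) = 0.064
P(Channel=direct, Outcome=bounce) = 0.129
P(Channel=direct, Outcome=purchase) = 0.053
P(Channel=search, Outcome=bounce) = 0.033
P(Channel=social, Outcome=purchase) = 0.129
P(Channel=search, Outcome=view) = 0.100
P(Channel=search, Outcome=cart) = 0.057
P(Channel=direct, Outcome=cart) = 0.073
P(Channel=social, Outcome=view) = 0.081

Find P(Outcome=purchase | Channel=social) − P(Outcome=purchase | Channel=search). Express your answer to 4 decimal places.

-0.0351

P(Channel=social) = 0.123 + 0.081 + 0.042 + 0.129 = 0.375; P(Outcome=purchase | Channel=social) = 0.129/0.375 = 0.34400.
P(Channel=search) = 0.033 + 0.100 + 0.057 + 0.116 = 0.306; P(Outcome=purchase | Channel=search) = 0.116/0.306 = 0.37908.
Difference = -0.0351.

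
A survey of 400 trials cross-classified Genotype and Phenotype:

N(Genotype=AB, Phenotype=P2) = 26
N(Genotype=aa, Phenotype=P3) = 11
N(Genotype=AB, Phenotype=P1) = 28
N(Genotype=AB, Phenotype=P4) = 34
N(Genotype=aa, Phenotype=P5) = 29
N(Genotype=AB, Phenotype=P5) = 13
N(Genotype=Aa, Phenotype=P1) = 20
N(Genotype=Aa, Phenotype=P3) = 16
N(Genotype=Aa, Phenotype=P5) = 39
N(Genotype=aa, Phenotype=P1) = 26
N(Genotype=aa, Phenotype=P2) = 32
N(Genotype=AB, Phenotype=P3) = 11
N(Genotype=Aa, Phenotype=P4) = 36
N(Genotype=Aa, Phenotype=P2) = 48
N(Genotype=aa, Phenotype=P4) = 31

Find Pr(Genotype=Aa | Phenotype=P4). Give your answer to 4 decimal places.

Total with Phenotype=P4: 36 + 31 + 34 = 101.
P(Genotype=Aa | Phenotype=P4) = 36/101 = 0.3564.

0.3564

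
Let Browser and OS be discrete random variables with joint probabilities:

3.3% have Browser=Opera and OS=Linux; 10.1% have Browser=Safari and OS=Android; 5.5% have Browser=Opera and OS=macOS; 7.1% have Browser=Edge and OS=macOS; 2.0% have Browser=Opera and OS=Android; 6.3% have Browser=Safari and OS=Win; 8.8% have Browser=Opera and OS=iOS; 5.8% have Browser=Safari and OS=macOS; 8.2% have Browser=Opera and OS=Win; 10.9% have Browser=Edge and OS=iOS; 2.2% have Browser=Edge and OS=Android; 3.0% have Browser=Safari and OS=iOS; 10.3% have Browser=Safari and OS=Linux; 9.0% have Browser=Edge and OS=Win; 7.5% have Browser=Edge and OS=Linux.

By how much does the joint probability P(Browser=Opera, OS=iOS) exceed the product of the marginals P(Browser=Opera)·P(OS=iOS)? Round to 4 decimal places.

0.0249

P(Browser=Opera) = 0.082 + 0.055 + 0.033 + 0.088 + 0.020 = 0.278.
P(OS=iOS) = 0.030 + 0.109 + 0.088 = 0.227.
P(Browser=Opera, OS=iOS) − P(Browser=Opera)P(OS=iOS) = 0.088 − 0.278×0.227 = 0.0249.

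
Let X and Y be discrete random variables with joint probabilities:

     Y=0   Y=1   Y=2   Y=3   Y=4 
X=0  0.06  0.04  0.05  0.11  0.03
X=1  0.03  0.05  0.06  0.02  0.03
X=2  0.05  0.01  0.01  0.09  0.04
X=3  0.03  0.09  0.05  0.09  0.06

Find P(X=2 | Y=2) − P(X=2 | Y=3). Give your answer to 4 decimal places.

-0.2315

P(Y=2) = 0.05 + 0.06 + 0.01 + 0.05 = 0.17; P(X=2 | Y=2) = 0.01/0.17 = 0.05882.
P(Y=3) = 0.11 + 0.02 + 0.09 + 0.09 = 0.31; P(X=2 | Y=3) = 0.09/0.31 = 0.29032.
Difference = -0.2315.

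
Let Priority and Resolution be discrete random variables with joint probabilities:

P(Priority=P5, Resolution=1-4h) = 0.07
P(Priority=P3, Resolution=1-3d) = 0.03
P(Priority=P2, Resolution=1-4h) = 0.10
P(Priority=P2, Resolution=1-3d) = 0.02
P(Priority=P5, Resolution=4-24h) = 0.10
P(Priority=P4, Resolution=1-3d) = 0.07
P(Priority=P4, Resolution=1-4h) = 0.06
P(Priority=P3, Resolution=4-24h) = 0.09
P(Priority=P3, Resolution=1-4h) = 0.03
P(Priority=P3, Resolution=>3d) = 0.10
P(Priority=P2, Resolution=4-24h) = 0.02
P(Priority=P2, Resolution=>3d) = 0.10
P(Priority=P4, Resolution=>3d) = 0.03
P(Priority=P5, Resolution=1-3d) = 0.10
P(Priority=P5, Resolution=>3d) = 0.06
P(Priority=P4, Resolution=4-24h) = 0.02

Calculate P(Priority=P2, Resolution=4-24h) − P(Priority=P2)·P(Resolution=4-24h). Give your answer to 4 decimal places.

-0.0352

P(Priority=P2) = 0.10 + 0.02 + 0.02 + 0.10 = 0.24.
P(Resolution=4-24h) = 0.02 + 0.09 + 0.02 + 0.10 = 0.23.
P(Priority=P2, Resolution=4-24h) − P(Priority=P2)P(Resolution=4-24h) = 0.02 − 0.24×0.23 = -0.0352.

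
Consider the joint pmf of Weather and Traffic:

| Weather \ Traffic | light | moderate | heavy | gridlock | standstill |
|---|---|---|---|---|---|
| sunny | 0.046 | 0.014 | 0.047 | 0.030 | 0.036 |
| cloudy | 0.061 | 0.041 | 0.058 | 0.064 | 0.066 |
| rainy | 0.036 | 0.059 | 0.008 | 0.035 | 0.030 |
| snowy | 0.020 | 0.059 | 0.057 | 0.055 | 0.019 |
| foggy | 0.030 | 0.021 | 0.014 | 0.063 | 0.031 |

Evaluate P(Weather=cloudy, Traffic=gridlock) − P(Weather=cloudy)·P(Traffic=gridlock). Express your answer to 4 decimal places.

-0.0076

P(Weather=cloudy) = 0.061 + 0.041 + 0.058 + 0.064 + 0.066 = 0.290.
P(Traffic=gridlock) = 0.030 + 0.064 + 0.035 + 0.055 + 0.063 = 0.247.
P(Weather=cloudy, Traffic=gridlock) − P(Weather=cloudy)P(Traffic=gridlock) = 0.064 − 0.290×0.247 = -0.0076.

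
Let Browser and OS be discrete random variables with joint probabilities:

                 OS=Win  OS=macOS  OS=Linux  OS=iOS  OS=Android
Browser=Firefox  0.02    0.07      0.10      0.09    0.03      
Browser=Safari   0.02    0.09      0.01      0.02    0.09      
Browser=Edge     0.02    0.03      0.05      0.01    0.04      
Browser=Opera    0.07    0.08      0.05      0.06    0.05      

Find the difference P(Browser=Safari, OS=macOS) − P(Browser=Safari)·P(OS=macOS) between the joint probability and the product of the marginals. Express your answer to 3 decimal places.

0.028

P(Browser=Safari) = 0.02 + 0.09 + 0.01 + 0.02 + 0.09 = 0.23.
P(OS=macOS) = 0.07 + 0.09 + 0.03 + 0.08 = 0.27.
P(Browser=Safari, OS=macOS) − P(Browser=Safari)P(OS=macOS) = 0.09 − 0.23×0.27 = 0.028.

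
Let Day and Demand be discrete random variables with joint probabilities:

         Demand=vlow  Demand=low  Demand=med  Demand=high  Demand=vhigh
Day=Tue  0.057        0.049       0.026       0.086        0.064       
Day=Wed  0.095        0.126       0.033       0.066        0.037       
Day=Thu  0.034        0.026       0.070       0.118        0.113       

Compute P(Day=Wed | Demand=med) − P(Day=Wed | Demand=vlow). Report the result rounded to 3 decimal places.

P(Demand=med) = 0.026 + 0.033 + 0.070 = 0.129; P(Day=Wed | Demand=med) = 0.033/0.129 = 0.2558.
P(Demand=vlow) = 0.057 + 0.095 + 0.034 = 0.186; P(Day=Wed | Demand=vlow) = 0.095/0.186 = 0.5108.
Difference = -0.255.

-0.255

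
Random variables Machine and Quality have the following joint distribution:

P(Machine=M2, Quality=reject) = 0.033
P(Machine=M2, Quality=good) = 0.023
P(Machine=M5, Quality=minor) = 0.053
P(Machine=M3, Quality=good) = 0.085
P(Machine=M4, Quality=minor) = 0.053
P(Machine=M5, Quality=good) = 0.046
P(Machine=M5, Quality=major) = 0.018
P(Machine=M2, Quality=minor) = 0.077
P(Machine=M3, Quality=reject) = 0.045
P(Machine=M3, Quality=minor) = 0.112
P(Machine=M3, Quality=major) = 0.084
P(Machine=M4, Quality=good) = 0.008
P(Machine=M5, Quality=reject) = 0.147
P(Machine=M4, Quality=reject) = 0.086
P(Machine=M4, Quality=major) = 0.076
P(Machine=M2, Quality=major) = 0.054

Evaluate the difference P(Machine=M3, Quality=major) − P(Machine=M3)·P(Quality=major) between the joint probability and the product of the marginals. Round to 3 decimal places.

P(Machine=M3) = 0.085 + 0.112 + 0.084 + 0.045 = 0.326.
P(Quality=major) = 0.054 + 0.084 + 0.076 + 0.018 = 0.232.
P(Machine=M3, Quality=major) − P(Machine=M3)P(Quality=major) = 0.084 − 0.326×0.232 = 0.008.

0.008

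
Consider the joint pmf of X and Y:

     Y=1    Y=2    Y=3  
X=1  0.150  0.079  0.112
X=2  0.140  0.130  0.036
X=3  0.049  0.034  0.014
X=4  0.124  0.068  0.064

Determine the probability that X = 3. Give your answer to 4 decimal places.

0.0970

P(X=3) = 0.049 + 0.034 + 0.014 = 0.097.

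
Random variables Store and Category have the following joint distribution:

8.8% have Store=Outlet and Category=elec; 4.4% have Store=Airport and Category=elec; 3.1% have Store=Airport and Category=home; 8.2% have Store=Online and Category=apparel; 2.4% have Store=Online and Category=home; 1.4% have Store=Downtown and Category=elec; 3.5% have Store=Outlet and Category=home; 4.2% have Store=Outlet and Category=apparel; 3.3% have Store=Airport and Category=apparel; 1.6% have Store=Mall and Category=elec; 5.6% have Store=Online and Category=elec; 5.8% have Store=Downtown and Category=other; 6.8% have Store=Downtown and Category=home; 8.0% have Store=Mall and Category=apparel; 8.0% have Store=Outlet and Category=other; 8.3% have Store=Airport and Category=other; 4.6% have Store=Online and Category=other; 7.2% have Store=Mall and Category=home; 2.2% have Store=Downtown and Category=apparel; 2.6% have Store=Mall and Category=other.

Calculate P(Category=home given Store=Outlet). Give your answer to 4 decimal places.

P(Store=Outlet) = 0.042 + 0.088 + 0.035 + 0.080 = 0.245.
P(Category=home | Store=Outlet) = 0.035/0.245 = 0.1429.

0.1429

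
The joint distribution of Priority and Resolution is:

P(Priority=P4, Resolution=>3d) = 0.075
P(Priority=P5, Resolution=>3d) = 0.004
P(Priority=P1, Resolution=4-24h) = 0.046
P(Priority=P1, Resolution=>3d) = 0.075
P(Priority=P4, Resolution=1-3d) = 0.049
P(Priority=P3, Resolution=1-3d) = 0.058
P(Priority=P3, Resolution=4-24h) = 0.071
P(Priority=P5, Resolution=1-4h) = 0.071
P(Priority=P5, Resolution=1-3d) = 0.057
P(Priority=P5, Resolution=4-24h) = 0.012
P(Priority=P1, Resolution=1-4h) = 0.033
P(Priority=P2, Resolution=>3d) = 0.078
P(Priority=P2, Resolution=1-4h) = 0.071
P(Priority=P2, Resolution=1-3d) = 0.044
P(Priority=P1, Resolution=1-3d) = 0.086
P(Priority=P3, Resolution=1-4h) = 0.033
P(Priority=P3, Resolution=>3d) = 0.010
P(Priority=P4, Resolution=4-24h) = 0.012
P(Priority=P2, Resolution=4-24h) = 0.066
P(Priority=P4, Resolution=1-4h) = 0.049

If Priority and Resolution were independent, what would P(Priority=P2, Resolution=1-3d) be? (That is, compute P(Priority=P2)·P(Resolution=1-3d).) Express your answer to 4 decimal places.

0.0761

P(Priority=P2) = 0.071 + 0.066 + 0.044 + 0.078 = 0.259.
P(Resolution=1-3d) = 0.086 + 0.044 + 0.058 + 0.049 + 0.057 = 0.294.
Product: 0.259 × 0.294 = 0.0761.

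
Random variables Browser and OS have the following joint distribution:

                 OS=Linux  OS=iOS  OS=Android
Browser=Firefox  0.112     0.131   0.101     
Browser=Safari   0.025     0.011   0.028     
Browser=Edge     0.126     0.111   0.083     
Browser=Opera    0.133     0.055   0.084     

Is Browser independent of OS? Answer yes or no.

no

P(Browser=Opera) = 0.272 and P(OS=iOS) = 0.308, so their product is 0.08378, but P(Browser=Opera, OS=iOS) = 0.055. Since these differ, Browser and OS are not independent.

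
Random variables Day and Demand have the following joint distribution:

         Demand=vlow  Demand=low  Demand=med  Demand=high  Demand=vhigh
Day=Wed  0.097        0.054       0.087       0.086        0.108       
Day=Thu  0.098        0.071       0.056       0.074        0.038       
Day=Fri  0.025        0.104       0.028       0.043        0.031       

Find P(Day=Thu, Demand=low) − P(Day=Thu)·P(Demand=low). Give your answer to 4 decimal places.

P(Day=Thu) = 0.098 + 0.071 + 0.056 + 0.074 + 0.038 = 0.337.
P(Demand=low) = 0.054 + 0.071 + 0.104 = 0.229.
P(Day=Thu, Demand=low) − P(Day=Thu)P(Demand=low) = 0.071 − 0.337×0.229 = -0.0062.

-0.0062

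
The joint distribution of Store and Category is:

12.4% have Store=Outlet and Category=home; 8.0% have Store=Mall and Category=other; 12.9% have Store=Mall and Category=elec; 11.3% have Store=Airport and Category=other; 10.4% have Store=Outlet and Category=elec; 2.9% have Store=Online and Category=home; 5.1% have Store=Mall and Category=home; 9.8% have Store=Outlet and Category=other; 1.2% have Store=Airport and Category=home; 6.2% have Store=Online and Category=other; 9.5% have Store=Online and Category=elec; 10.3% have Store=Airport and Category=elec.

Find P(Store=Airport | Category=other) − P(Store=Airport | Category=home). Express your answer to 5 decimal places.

0.26456

P(Category=other) = 0.080 + 0.113 + 0.098 + 0.062 = 0.353; P(Store=Airport | Category=other) = 0.113/0.353 = 0.320113.
P(Category=home) = 0.051 + 0.012 + 0.124 + 0.029 = 0.216; P(Store=Airport | Category=home) = 0.012/0.216 = 0.055556.
Difference = 0.26456.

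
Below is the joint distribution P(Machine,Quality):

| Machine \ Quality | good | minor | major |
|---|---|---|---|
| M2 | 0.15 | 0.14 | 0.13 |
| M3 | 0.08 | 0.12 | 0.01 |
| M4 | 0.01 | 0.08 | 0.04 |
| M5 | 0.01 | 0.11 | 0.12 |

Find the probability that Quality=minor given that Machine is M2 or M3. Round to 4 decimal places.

P(Machine=M2) = 0.15 + 0.14 + 0.13 = 0.42.
P(Machine=M3) = 0.08 + 0.12 + 0.01 = 0.21.
P(Machine ∈ {M2, M3}) = 0.42 + 0.21 = 0.63; P(Quality=minor, Machine ∈ {M2, M3}) = 0.14 + 0.12 = 0.26.
P(Quality=minor | Machine ∈ {M2, M3}) = 0.26/0.63 = 0.4127.

0.4127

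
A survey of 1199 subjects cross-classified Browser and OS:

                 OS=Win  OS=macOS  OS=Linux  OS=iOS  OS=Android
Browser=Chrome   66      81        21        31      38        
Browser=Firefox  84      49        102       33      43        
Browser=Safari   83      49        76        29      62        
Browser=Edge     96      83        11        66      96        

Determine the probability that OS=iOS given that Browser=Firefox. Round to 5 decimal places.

0.10611

Total with Browser=Firefox: 84 + 49 + 102 + 33 + 43 = 311.
P(OS=iOS | Browser=Firefox) = 33/311 = 0.10611.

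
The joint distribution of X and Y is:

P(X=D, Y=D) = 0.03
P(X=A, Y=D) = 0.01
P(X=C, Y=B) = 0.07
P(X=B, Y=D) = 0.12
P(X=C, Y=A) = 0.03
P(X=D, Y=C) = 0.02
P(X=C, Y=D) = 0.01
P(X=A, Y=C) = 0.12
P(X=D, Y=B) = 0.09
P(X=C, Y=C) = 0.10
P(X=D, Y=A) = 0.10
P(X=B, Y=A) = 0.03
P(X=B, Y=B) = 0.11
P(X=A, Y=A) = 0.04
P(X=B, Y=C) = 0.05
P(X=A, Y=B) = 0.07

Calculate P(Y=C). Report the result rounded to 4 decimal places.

0.2900

P(Y=C) = 0.12 + 0.05 + 0.10 + 0.02 = 0.29.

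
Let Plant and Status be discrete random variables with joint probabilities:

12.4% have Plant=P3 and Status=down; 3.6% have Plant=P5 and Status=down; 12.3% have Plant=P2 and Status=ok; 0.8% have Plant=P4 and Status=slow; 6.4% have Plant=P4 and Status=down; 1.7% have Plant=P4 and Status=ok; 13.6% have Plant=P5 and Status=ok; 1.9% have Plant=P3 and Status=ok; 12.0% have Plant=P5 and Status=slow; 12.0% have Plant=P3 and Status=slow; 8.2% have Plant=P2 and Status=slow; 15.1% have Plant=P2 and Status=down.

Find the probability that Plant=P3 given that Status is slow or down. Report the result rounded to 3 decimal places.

P(Status=slow) = 0.082 + 0.120 + 0.008 + 0.120 = 0.330.
P(Status=down) = 0.151 + 0.124 + 0.064 + 0.036 = 0.375.
P(Status ∈ {slow, down}) = 0.330 + 0.375 = 0.705; P(Plant=P3, Status ∈ {slow, down}) = 0.120 + 0.124 = 0.244.
P(Plant=P3 | Status ∈ {slow, down}) = 0.244/0.705 = 0.346.

0.346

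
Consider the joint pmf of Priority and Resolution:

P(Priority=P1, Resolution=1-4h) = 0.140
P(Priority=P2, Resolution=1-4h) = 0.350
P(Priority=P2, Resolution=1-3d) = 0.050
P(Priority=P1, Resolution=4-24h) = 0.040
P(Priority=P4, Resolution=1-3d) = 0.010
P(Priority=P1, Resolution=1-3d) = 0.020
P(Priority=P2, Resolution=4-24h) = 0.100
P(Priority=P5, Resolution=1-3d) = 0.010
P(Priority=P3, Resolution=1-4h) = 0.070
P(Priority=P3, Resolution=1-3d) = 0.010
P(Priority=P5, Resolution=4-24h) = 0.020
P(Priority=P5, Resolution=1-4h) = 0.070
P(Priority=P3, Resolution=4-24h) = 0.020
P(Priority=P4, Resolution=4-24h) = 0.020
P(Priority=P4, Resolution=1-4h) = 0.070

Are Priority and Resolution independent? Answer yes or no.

Every cell satisfies P(Priority,Resolution) = P(Priority)·P(Resolution). For instance P(Priority=P5) = 0.100, P(Resolution=1-3d) = 0.100, and 0.100×0.100 = 0.010 matches the joint entry. So Priority and Resolution are independent.

yes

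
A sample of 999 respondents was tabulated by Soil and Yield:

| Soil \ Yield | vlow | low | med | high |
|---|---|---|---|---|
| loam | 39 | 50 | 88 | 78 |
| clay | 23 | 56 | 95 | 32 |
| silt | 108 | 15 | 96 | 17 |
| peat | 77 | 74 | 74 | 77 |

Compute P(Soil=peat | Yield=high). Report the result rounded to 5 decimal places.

0.37745

Total with Yield=high: 78 + 32 + 17 + 77 = 204.
P(Soil=peat | Yield=high) = 77/204 = 0.37745.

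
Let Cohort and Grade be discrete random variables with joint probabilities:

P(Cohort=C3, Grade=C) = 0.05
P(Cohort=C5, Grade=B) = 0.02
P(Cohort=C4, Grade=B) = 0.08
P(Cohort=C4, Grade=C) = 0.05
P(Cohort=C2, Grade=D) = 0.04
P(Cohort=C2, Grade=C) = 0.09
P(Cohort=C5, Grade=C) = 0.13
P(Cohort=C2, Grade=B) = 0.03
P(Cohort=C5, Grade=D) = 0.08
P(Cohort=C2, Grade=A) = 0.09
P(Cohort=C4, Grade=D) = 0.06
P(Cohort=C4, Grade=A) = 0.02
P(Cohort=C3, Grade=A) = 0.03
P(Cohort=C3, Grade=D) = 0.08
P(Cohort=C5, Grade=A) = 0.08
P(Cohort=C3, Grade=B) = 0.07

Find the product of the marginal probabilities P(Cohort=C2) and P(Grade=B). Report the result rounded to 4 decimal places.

0.0500

P(Cohort=C2) = 0.09 + 0.03 + 0.09 + 0.04 = 0.25.
P(Grade=B) = 0.03 + 0.07 + 0.08 + 0.02 = 0.20.
Product: 0.25 × 0.20 = 0.0500.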